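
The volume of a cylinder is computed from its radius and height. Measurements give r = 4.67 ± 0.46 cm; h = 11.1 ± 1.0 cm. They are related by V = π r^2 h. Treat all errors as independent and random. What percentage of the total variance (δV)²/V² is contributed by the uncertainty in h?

(δV/V)² = (2·δr/r)² + (1·δh/h)²
  r term: (2×0.0985)² = 0.0388
  h term: (1×0.0901)² = 0.00812
Total = 0.0469. Share from h = 0.00812/0.0469 = 0.173.

17.3%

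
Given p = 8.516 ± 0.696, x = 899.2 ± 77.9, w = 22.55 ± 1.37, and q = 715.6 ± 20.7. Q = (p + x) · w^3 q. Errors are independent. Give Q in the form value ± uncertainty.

Let u = p + x = 907.7. δu = √(δp² + δx²) = √(0.484 + 6070) = 77.9, so δu/u = 0.0858.
Q is then a monomial in u, w, q:
δQ/Q = √((δu/u)² + (3·δw/w)² + (1·δq/q)²) = √(0.00737 + 0.0332 + 0.000837) = 0.204
Q = 7.448e+09, so δQ = 0.204 × 7.448e+09 = 1.52e+09.

(7.448 ± 1.52) × 10^9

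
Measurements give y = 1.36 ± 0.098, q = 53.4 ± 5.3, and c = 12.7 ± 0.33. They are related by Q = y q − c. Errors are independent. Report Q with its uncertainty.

59.9 ± 8.91

Let p = y·q = 72.6. δp/p = √((1·δy/y)² + (1·δq/q)²) = √(0.00519 + 0.00985) = 0.123, so δp = 8.91.
Q = p − c: δQ = √(δp² + δc²) = √(79.3 + 0.109) = 8.91
Q = 59.9.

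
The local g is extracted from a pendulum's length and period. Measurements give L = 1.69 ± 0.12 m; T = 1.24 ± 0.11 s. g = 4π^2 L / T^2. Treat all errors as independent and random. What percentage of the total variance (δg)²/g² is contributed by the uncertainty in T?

(δg/g)² = (1·δL/L)² + (-2·δT/T)²
  L term: (1×0.0710)² = 0.00504
  T term: (-2×0.0887)² = 0.0315
Total = 0.0365. Share from T = 0.0315/0.0365 = 0.862.

86.2%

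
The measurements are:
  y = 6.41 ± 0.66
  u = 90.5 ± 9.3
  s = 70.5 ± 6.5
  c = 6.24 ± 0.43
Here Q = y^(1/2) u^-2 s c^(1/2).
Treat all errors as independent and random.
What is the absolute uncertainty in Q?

Each factor contributes (exponent × relative error)² to (δQ/Q)²:
  (½·δy/y)² = (0.5×0.103)² = 0.00265;  (-2·δu/u)² = (-2×0.103)² = 0.0422;  (1·δs/s)² = (1×0.0922)² = 0.00850;  (½·δc/c)² = (0.5×0.0689)² = 0.00119
δQ/Q = √(0.0546) = 0.234
Q = 0.0544, so δQ = 0.234 × 0.0544 = 0.0127.

0.0127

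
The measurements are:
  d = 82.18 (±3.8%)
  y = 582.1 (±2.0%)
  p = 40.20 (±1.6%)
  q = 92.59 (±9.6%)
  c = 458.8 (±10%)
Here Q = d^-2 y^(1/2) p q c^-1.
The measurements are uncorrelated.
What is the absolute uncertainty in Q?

For a monomial Q ∝ d^-2, y^(1/2), p, q, c^-1, fractional errors add in quadrature:
  (-2·δd/d)² = (-2×0.0380)² = 0.00578;  (½·δy/y)² = (0.5×0.0200)² = 0.000100;  (1·δp/p)² = (1×0.0160)² = 0.000256;  (1·δq/q)² = (1×0.0960)² = 0.00922;  (-1·δc/c)² = (-1×0.100)² = 0.0100
δQ/Q = √(0.0253) = 0.159
Q = 0.02898, so δQ = 0.159 × 0.02898 = 0.00461.

0.00461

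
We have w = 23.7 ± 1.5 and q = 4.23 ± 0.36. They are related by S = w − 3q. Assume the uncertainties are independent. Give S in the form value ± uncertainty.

Each term contributes (cᵢ δxᵢ)² to (δS)²:
  (δw)² = 2.25;  (3·δq)² = 1.17
δS = √(3.42) = 1.85
S = 11.0.

11.0 ± 1.85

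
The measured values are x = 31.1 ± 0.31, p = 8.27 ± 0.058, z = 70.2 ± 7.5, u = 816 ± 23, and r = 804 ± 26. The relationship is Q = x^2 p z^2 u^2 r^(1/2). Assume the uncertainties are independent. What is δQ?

Relative error in a monomial: (δQ/Q)² = Σ (nᵢ · δxᵢ/xᵢ)².
  (2·δx/x)² = (2×0.00997)² = 0.000397;  (1·δp/p)² = (1×0.00701)² = 4.92e-05;  (2·δz/z)² = (2×0.107)² = 0.0457;  (2·δu/u)² = (2×0.0282)² = 0.00318;  (½·δr/r)² = (0.5×0.0323)² = 0.000261
δQ/Q = √(0.0495) = 0.223
Q = 7.44e+14, so δQ = 0.223 × 7.44e+14 = 1.66e+14.

1.66e+14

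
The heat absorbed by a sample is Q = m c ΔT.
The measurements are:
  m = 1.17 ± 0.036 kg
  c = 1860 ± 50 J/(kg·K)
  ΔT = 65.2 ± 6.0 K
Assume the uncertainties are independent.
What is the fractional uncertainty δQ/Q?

Each factor contributes (exponent × relative error)² to (δQ/Q)²:
  (1·δm/m)² = (1×0.0308)² = 0.000947;  (1·δc/c)² = (1×0.0269)² = 0.000723;  (1·δΔT/ΔT)² = (1×0.0920)² = 0.00847
δQ/Q = √(0.0101) = 0.101

0.101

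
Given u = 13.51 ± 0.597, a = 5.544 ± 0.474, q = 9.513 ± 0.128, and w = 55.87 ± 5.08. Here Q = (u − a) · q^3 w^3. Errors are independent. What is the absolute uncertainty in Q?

3.49e+08

Let h = u − a = 7.966. δh = √(δu² + δa²) = √(0.356 + 0.225) = 0.762, so δh/h = 0.0957.
Q is then a monomial in h, q, w:
δQ/Q = √((δh/h)² + (3·δq/q)² + (3·δw/w)²) = √(0.00916 + 0.00163 + 0.0744) = 0.292
Q = 1.196e+09, so δQ = 0.292 × 1.196e+09 = 3.49e+08.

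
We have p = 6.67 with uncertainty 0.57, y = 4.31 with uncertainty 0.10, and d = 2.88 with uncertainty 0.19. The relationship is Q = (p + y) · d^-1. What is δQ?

0.322

Let u = p + y = 11.0. δu = √(δp² + δy²) = √(0.325 + 0.0100) = 0.579, so δu/u = 0.0527.
Q is then a monomial in u, d:
δQ/Q = √((δu/u)² + (-1·δd/d)²) = √(0.00278 + 0.00435) = 0.0844
Q = 3.81, so δQ = 0.0844 × 3.81 = 0.322.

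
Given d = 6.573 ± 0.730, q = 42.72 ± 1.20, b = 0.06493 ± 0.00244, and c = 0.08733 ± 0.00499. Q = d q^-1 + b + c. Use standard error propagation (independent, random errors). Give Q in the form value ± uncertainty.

0.3061 ± 0.0185

Let p = d·q^-1 = 0.1539. δp/p = √((1·δd/d)² + (-1·δq/q)²) = √(0.0123 + 0.000789) = 0.115, so δp = 0.0176.
Q = p + b + c: δQ = √(δp² + δb² + δc²) = √(0.000311 + 5.95e-06 + 2.49e-05) = 0.0185
Q = 0.3061.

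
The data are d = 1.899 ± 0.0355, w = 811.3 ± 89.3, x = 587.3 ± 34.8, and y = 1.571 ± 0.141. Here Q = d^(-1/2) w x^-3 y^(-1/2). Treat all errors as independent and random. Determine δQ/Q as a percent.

Since Q is a product/quotient, work with relative uncertainties:
  (−½·δd/d)² = (-0.5×0.0187)² = 8.74e-05;  (1·δw/w)² = (1×0.110)² = 0.0121;  (-3·δx/x)² = (-3×0.0593)² = 0.0316;  (−½·δy/y)² = (-0.5×0.0898)² = 0.00201
δQ/Q = √(0.0458) = 0.214

21.4%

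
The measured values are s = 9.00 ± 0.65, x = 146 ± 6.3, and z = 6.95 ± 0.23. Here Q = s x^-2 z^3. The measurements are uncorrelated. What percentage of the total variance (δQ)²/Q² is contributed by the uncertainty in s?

23.2%

(δQ/Q)² = (1·δs/s)² + (-2·δx/x)² + (3·δz/z)²
  s term: (1×0.0722)² = 0.00522
  x term: (-2×0.0432)² = 0.00745
  z term: (3×0.0331)² = 0.00986
Total = 0.0225. Share from s = 0.00522/0.0225 = 0.232.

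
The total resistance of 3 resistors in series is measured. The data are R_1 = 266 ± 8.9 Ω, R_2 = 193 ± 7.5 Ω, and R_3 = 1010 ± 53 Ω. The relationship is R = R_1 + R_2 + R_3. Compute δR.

54.3 Ω

R is a linear combination, so absolute uncertainties add in quadrature:
  (δR_1)² = 79.2;  (δR_2)² = 56.2;  (δR_3)² = 2810
δR = √(2940) = 54.3 Ω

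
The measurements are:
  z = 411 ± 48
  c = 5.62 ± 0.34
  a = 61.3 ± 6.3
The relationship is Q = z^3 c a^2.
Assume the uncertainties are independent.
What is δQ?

Products/powers → add relative errors in quadrature, weighted by exponent:
  (3·δz/z)² = (3×0.117)² = 0.123;  (1·δc/c)² = (1×0.0605)² = 0.00366;  (2·δa/a)² = (2×0.103)² = 0.0422
δQ/Q = √(0.169) = 0.411
Q = 1.47e+12, so δQ = 0.411 × 1.47e+12 = 6.02e+11.

6.02e+11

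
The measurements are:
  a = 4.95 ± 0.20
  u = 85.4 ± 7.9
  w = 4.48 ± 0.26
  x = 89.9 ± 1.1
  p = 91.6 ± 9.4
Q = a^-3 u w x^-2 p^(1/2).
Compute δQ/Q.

0.173

Each factor contributes (exponent × relative error)² to (δQ/Q)²:
  (-3·δa/a)² = (-3×0.0404)² = 0.0147;  (1·δu/u)² = (1×0.0925)² = 0.00856;  (1·δw/w)² = (1×0.0580)² = 0.00337;  (-2·δx/x)² = (-2×0.0122)² = 0.000599;  (½·δp/p)² = (0.5×0.103)² = 0.00263
δQ/Q = √(0.0298) = 0.173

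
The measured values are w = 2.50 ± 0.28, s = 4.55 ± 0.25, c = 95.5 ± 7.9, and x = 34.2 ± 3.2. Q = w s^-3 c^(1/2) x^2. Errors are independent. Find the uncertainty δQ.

83.9

Products/powers → add relative errors in quadrature, weighted by exponent:
  (1·δw/w)² = (1×0.112)² = 0.0125;  (-3·δs/s)² = (-3×0.0549)² = 0.0272;  (½·δc/c)² = (0.5×0.0827)² = 0.00171;  (2·δx/x)² = (2×0.0936)² = 0.0350
δQ/Q = √(0.0764) = 0.276
Q = 303, so δQ = 0.276 × 303 = 83.9.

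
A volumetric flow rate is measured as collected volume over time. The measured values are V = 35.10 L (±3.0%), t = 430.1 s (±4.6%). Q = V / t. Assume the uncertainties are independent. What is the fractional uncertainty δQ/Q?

0.0549

For a monomial Q ∝ V, t^-1, fractional errors add in quadrature:
  (1·δV/V)² = (1×0.0300)² = 0.000900;  (-1·δt/t)² = (-1×0.0460)² = 0.00212
δQ/Q = √(0.00302) = 0.0549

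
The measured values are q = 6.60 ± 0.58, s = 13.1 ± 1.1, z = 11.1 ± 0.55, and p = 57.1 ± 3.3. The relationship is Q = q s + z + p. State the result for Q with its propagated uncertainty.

155 ± 11.0

Let w = q·s = 86.5. δw/w = √((1·δq/q)² + (1·δs/s)²) = √(0.00772 + 0.00705) = 0.122, so δw = 10.5.
Q = w + z + p: δQ = √(δw² + δz² + δp²) = √(110 + 0.303 + 10.9) = 11.0
Q = 155.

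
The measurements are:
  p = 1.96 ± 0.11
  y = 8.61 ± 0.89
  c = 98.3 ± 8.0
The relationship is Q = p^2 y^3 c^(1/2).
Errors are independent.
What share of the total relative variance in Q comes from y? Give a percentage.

87.1%

(δQ/Q)² = (2·δp/p)² + (3·δy/y)² + (½·δc/c)²
  p term: (2×0.0561)² = 0.0126
  y term: (3×0.103)² = 0.0962
  c term: (0.5×0.0814)² = 0.00166
Total = 0.110. Share from y = 0.0962/0.110 = 0.871.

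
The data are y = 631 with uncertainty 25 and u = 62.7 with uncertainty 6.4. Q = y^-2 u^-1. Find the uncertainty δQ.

Each factor contributes (exponent × relative error)² to (δQ/Q)²:
  (-2·δy/y)² = (-2×0.0396)² = 0.00628;  (-1·δu/u)² = (-1×0.102)² = 0.0104
δQ/Q = √(0.0167) = 0.129
Q = 4.01e-08, so δQ = 0.129 × 4.01e-08 = 5.18e-09.

5.18e-09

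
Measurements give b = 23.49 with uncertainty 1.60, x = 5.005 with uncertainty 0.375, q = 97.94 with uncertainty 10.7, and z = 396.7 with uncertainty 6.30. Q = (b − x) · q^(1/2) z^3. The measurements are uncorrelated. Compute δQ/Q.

Let u = b − x = 18.48. δu = √(δb² + δx²) = √(2.56 + 0.141) = 1.64, so δu/u = 0.0889.
Q is then a monomial in u, q, z:
δQ/Q = √((δu/u)² + (½·δq/q)² + (3·δz/z)²) = √(0.00790 + 0.00298 + 0.00227) = 0.115

0.115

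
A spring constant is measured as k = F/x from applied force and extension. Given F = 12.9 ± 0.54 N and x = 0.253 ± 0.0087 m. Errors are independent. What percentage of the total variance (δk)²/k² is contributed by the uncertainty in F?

(δk/k)² = (1·δF/F)² + (-1·δx/x)²
  F term: (1×0.0419)² = 0.00175
  x term: (-1×0.0344)² = 0.00118
Total = 0.00293. Share from F = 0.00175/0.00293 = 0.597.

59.7%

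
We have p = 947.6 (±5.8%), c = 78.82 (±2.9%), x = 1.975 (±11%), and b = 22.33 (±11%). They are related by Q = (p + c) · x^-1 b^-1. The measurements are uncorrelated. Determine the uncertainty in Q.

Let u = p + c = 1026. δu = √(δp² + δc²) = √(3020 + 5.22) = 55.0, so δu/u = 0.0536.
Q is then a monomial in u, x, b:
δQ/Q = √((δu/u)² + (-1·δx/x)² + (-1·δb/b)²) = √(0.00287 + 0.0121 + 0.0121) = 0.165
Q = 23.27, so δQ = 0.165 × 23.27 = 3.83.

3.83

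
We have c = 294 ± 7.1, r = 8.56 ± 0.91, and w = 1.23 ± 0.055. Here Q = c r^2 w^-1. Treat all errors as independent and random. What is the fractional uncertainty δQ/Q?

Q is a product of powers, so relative uncertainties combine in quadrature:
  (1·δc/c)² = (1×0.0241)² = 0.000583;  (2·δr/r)² = (2×0.106)² = 0.0452;  (-1·δw/w)² = (-1×0.0447)² = 0.00200
δQ/Q = √(0.0478) = 0.219

0.219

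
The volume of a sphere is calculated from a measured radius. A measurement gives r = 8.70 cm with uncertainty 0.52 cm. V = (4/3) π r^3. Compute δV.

495 cm^3

Each factor contributes (exponent × relative error)² to (δV/V)²:
  (3·δr/r)² = (3×0.0598)² = 0.0322
δV/V = √(0.0322) = 0.179
V = 2760 cm^3, so δV = 0.179 × 2760 = 495 cm^3.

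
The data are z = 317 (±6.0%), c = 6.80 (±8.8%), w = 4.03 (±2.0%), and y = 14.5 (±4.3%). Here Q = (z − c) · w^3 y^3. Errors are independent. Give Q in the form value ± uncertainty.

(6.19 ± 0.959) × 10^7

Let u = z − c = 310. δu = √(δz² + δc²) = √(362 + 0.358) = 19.0, so δu/u = 0.0613.
Q is then a monomial in u, w, y:
δQ/Q = √((δu/u)² + (3·δw/w)² + (3·δy/y)²) = √(0.00376 + 0.00360 + 0.0166) = 0.155
Q = 6.19e+07, so δQ = 0.155 × 6.19e+07 = 9.59e+06.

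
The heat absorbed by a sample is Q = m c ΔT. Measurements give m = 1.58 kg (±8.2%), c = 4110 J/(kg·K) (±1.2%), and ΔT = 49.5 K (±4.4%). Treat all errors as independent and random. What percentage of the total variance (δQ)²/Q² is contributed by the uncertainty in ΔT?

(δQ/Q)² = (1·δm/m)² + (1·δc/c)² + (1·δΔT/ΔT)²
  m term: (1×0.0820)² = 0.00672
  c term: (1×0.0120)² = 0.000144
  ΔT term: (1×0.0440)² = 0.00194
Total = 0.00880. Share from ΔT = 0.00194/0.00880 = 0.220.

22.0%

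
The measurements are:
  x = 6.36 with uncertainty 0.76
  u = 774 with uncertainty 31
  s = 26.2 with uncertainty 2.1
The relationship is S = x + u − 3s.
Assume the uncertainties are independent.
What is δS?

31.6

S is a linear combination, so absolute uncertainties add in quadrature:
  (δx)² = 0.578;  (δu)² = 961;  (3·δs)² = 39.7
δS = √(1000) = 31.6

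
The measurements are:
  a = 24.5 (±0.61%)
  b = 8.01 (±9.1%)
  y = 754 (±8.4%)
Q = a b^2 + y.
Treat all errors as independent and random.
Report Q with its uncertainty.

2330 ± 293

Let p = a·b^2 = 1570. δp/p = √((1·δa/a)² + (2·δb/b)²) = √(3.72e-05 + 0.0331) = 0.182, so δp = 286.
Q = p + y: δQ = √(δp² + δy²) = √(81900 + 4010) = 293
Q = 2330.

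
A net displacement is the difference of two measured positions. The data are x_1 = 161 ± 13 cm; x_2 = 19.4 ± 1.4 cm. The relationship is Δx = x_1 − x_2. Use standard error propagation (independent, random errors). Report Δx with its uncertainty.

142 ± 13.1 cm

Sums and differences: (δΔx)² = Σ (cᵢ δxᵢ)².
  (δx_1)² = 169;  (δx_2)² = 1.96
δΔx = √(171) = 13.1 cm
Δx = 142 cm.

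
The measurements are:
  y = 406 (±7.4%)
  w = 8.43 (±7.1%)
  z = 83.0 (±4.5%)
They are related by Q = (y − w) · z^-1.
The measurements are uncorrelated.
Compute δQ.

0.421

Let u = y − w = 398. δu = √(δy² + δw²) = √(903 + 0.358) = 30.0, so δu/u = 0.0756.
Q is then a monomial in u, z:
δQ/Q = √((δu/u)² + (-1·δz/z)²) = √(0.00571 + 0.00202) = 0.0880
Q = 4.79, so δQ = 0.0880 × 4.79 = 0.421.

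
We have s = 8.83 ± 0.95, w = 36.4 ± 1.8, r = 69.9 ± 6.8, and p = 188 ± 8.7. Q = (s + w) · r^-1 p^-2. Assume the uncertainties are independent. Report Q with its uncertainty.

(1.83 ± 0.259) × 10^-5

Let u = s + w = 45.2. δu = √(δs² + δw²) = √(0.902 + 3.24) = 2.04, so δu/u = 0.0450.
Q is then a monomial in u, r, p:
δQ/Q = √((δu/u)² + (-1·δr/r)² + (-2·δp/p)²) = √(0.00202 + 0.00946 + 0.00857) = 0.142
Q = 1.83e-05, so δQ = 0.142 × 1.83e-05 = 2.59e-06.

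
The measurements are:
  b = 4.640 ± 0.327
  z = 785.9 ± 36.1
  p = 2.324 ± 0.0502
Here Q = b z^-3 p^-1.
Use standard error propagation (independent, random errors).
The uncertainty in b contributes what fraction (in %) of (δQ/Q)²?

(δQ/Q)² = (1·δb/b)² + (-3·δz/z)² + (-1·δp/p)²
  b term: (1×0.0705)² = 0.00497
  z term: (-3×0.0459)² = 0.0190
  p term: (-1×0.0216)² = 0.000467
Total = 0.0244. Share from b = 0.00497/0.0244 = 0.203.

20.3%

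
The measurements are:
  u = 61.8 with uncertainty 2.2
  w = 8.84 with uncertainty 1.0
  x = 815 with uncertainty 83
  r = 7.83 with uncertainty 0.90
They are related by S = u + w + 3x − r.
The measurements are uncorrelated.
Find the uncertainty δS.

Absolute uncertainties add in quadrature for a linear combination:
  (δu)² = 4.84;  (δw)² = 1.00;  (3·δx)² = 62000;  (δr)² = 0.810
δS = √(62000) = 249

249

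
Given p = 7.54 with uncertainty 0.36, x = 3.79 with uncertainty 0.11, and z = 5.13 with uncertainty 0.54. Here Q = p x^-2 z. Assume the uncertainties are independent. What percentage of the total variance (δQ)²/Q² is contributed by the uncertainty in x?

20.1%

(δQ/Q)² = (1·δp/p)² + (-2·δx/x)² + (1·δz/z)²
  p term: (1×0.0477)² = 0.00228
  x term: (-2×0.0290)² = 0.00337
  z term: (1×0.105)² = 0.0111
Total = 0.0167. Share from x = 0.00337/0.0167 = 0.201.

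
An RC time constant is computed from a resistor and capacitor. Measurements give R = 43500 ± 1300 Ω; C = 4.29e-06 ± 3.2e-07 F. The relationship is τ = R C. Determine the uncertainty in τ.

0.0150 s

Since τ is a product/quotient, work with relative uncertainties:
  (1·δR/R)² = (1×0.0299)² = 0.000893;  (1·δC/C)² = (1×0.0746)² = 0.00556
δτ/τ = √(0.00646) = 0.0804
τ = 0.187 s, so δτ = 0.0804 × 0.187 = 0.0150 s.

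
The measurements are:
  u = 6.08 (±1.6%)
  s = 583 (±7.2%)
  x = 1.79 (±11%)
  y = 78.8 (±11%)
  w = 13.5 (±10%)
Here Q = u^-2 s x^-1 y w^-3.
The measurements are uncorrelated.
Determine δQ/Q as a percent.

Q is a product of powers, so relative uncertainties combine in quadrature:
  (-2·δu/u)² = (-2×0.0160)² = 0.00102;  (1·δs/s)² = (1×0.0720)² = 0.00518;  (-1·δx/x)² = (-1×0.110)² = 0.0121;  (1·δy/y)² = (1×0.110)² = 0.0121;  (-3·δw/w)² = (-3×0.100)² = 0.0900
δQ/Q = √(0.120) = 0.347

34.7%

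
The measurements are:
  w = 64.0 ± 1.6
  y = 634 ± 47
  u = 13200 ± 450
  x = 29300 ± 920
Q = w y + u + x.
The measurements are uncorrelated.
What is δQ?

Let p = w·y = 40600. δp/p = √((1·δw/w)² + (1·δy/y)²) = √(0.000625 + 0.00550) = 0.0782, so δp = 3170.
Q = p + u + x: δQ = √(δp² + δu² + δx²) = √(1.01e+07 + 2.02e+05 + 8.46e+05) = 3340

3340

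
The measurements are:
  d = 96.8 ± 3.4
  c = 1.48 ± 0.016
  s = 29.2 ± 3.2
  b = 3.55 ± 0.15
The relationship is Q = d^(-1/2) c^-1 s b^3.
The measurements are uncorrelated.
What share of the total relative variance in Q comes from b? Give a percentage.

(δQ/Q)² = (−½·δd/d)² + (-1·δc/c)² + (1·δs/s)² + (3·δb/b)²
  d term: (-0.5×0.0351)² = 0.000308
  c term: (-1×0.0108)² = 0.000117
  s term: (1×0.110)² = 0.0120
  b term: (3×0.0423)² = 0.0161
Total = 0.0285. Share from b = 0.0161/0.0285 = 0.564.

56.4%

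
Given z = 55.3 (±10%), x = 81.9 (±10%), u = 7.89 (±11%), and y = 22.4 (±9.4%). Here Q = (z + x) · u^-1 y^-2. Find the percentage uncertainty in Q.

22.9%

Let w = z + x = 137. δw = √(δz² + δx²) = √(30.6 + 67.1) = 9.88, so δw/w = 0.0720.
Q is then a monomial in w, u, y:
δQ/Q = √((δw/w)² + (-1·δu/u)² + (-2·δy/y)²) = √(0.00519 + 0.0121 + 0.0353) = 0.229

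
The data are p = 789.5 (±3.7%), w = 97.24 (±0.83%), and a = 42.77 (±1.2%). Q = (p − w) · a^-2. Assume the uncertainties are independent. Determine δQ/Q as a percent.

Let u = p − w = 692.3. δu = √(δp² + δw²) = √(853 + 0.651) = 29.2, so δu/u = 0.0422.
Q is then a monomial in u, a:
δQ/Q = √((δu/u)² + (-2·δa/a)²) = √(0.00178 + 0.000576) = 0.0486

4.86%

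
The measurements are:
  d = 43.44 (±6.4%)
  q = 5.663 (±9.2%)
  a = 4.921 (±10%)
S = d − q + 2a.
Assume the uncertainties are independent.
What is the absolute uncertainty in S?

Each term contributes (cᵢ δxᵢ)² to (δS)²:
  (δd)² = 7.73;  (δq)² = 0.271;  (2·δa)² = 0.969
δS = √(8.97) = 2.99

2.99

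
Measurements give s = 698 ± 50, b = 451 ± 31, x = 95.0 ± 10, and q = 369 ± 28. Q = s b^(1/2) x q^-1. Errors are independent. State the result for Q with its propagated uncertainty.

Q is a product of powers, so relative uncertainties combine in quadrature:
  (1·δs/s)² = (1×0.0716)² = 0.00513;  (½·δb/b)² = (0.5×0.0687)² = 0.00118;  (1·δx/x)² = (1×0.105)² = 0.0111;  (-1·δq/q)² = (-1×0.0759)² = 0.00576
δQ/Q = √(0.0232) = 0.152
Q = 3820, so δQ = 0.152 × 3820 = 581.

3820 ± 581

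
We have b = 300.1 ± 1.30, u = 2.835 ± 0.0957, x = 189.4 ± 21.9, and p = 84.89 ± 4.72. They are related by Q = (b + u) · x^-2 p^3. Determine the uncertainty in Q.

1470

Let w = b + u = 302.9. δw = √(δb² + δu²) = √(1.69 + 0.00916) = 1.30, so δw/w = 0.00430.
Q is then a monomial in w, x, p:
δQ/Q = √((δw/w)² + (-2·δx/x)² + (3·δp/p)²) = √(1.85e-05 + 0.0535 + 0.0278) = 0.285
Q = 5166, so δQ = 0.285 × 5166 = 1470.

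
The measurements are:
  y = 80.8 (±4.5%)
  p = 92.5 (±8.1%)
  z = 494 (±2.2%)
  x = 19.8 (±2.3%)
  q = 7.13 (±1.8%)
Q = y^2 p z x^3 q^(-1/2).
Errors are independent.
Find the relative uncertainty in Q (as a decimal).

Relative error in a monomial: (δQ/Q)² = Σ (nᵢ · δxᵢ/xᵢ)².
  (2·δy/y)² = (2×0.0450)² = 0.00810;  (1·δp/p)² = (1×0.0810)² = 0.00656;  (1·δz/z)² = (1×0.0220)² = 0.000484;  (3·δx/x)² = (3×0.0230)² = 0.00476;  (−½·δq/q)² = (-0.5×0.0180)² = 8.1e-05
δQ/Q = √(0.0200) = 0.141

0.141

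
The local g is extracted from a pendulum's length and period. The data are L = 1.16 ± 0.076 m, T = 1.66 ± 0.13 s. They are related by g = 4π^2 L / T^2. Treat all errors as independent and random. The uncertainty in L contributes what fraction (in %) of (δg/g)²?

(δg/g)² = (1·δL/L)² + (-2·δT/T)²
  L term: (1×0.0655)² = 0.00429
  T term: (-2×0.0783)² = 0.0245
Total = 0.0288. Share from L = 0.00429/0.0288 = 0.149.

14.9%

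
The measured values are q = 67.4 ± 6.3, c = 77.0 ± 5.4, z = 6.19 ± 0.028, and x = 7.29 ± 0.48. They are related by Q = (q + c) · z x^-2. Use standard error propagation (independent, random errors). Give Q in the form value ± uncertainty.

16.8 ± 2.42

Let u = q + c = 144. δu = √(δq² + δc²) = √(39.7 + 29.2) = 8.30, so δu/u = 0.0575.
Q is then a monomial in u, z, x:
δQ/Q = √((δu/u)² + (1·δz/z)² + (-2·δx/x)²) = √(0.00330 + 2.05e-05 + 0.0173) = 0.144
Q = 16.8, so δQ = 0.144 × 16.8 = 2.42.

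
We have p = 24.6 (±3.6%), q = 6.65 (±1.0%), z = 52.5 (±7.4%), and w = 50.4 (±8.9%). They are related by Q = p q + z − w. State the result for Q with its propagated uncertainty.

Let h = p·q = 164. δh/h = √((1·δp/p)² + (1·δq/q)²) = √(0.00130 + 0.000100) = 0.0374, so δh = 6.11.
Q = h + z − w: δQ = √(δh² + δz² + δw²) = √(37.4 + 15.1 + 20.1) = 8.52
Q = 166.

166 ± 8.52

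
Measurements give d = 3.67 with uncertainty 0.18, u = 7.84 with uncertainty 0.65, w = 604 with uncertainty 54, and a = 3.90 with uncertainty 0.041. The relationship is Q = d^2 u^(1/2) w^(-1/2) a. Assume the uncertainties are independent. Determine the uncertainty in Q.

Each factor contributes (exponent × relative error)² to (δQ/Q)²:
  (2·δd/d)² = (2×0.0490)² = 0.00962;  (½·δu/u)² = (0.5×0.0829)² = 0.00172;  (−½·δw/w)² = (-0.5×0.0894)² = 0.00200;  (1·δa/a)² = (1×0.0105)² = 0.000111
δQ/Q = √(0.0134) = 0.116
Q = 5.98, so δQ = 0.116 × 5.98 = 0.694.

0.694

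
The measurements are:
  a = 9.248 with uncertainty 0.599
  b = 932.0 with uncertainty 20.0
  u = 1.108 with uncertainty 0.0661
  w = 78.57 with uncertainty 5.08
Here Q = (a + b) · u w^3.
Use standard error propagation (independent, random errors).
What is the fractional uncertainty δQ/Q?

0.204

Let h = a + b = 941.2. δh = √(δa² + δb²) = √(0.359 + 400) = 20.0, so δh/h = 0.0213.
Q is then a monomial in h, u, w:
δQ/Q = √((δh/h)² + (1·δu/u)² + (3·δw/w)²) = √(0.000452 + 0.00356 + 0.0376) = 0.204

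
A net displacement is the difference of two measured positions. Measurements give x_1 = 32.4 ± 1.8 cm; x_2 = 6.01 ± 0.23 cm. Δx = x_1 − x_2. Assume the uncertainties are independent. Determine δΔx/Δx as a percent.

6.88%

For a sum/difference, combine absolute errors in quadrature:
  (δx_1)² = 3.24;  (δx_2)² = 0.0529
δΔx = √(3.29) = 1.81 cm
Δx = 26.4 cm, so δΔx/Δx = 1.81/26.4 = 0.0688.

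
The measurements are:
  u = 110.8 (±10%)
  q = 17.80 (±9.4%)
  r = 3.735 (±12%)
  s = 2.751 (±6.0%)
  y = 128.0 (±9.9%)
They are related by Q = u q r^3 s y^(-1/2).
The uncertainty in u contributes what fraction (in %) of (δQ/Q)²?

6.47%

(δQ/Q)² = (1·δu/u)² + (1·δq/q)² + (3·δr/r)² + (1·δs/s)² + (−½·δy/y)²
  u term: (1×0.100)² = 0.0100
  q term: (1×0.0940)² = 0.00884
  r term: (3×0.120)² = 0.130
  s term: (1×0.0600)² = 0.00360
  y term: (-0.5×0.0990)² = 0.00245
Total = 0.154. Share from u = 0.0100/0.154 = 0.0647.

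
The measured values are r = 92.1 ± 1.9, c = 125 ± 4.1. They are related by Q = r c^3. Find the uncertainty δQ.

1.81e+07

Q is a product of powers, so relative uncertainties combine in quadrature:
  (1·δr/r)² = (1×0.0206)² = 0.000426;  (3·δc/c)² = (3×0.0328)² = 0.00968
δQ/Q = √(0.0101) = 0.101
Q = 1.8e+08, so δQ = 0.101 × 1.8e+08 = 1.81e+07.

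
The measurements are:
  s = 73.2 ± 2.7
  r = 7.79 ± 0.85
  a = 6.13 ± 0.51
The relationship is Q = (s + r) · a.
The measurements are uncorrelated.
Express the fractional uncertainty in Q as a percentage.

Let u = s + r = 81.0. δu = √(δs² + δr²) = √(7.29 + 0.722) = 2.83, so δu/u = 0.0350.
Q is then a monomial in u, a:
δQ/Q = √((δu/u)² + (1·δa/a)²) = √(0.00122 + 0.00692) = 0.0902

9.02%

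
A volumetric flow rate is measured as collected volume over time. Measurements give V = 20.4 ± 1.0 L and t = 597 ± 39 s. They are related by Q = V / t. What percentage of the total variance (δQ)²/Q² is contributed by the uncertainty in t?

(δQ/Q)² = (1·δV/V)² + (-1·δt/t)²
  V term: (1×0.0490)² = 0.00240
  t term: (-1×0.0653)² = 0.00427
Total = 0.00667. Share from t = 0.00427/0.00667 = 0.640.

64.0%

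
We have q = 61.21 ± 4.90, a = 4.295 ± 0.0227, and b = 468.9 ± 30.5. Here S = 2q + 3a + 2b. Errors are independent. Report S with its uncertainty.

1073 ± 61.8

Absolute uncertainties add in quadrature for a linear combination:
  (2·δq)² = 96.0;  (3·δa)² = 0.00464;  (2·δb)² = 3720
δS = √(3820) = 61.8
S = 1073.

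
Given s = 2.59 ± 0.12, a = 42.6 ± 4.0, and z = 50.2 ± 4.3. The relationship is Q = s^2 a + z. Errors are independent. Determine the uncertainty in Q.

Let p = s^2·a = 286. δp/p = √((2·δs/s)² + (1·δa/a)²) = √(0.00859 + 0.00882) = 0.132, so δp = 37.7.
Q = p + z: δQ = √(δp² + δz²) = √(1420 + 18.5) = 37.9

37.9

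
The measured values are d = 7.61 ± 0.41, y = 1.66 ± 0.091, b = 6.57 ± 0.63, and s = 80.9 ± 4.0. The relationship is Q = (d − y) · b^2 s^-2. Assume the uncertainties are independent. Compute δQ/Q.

0.227

Let u = d − y = 5.95. δu = √(δd² + δy²) = √(0.168 + 0.00828) = 0.420, so δu/u = 0.0706.
Q is then a monomial in u, b, s:
δQ/Q = √((δu/u)² + (2·δb/b)² + (-2·δs/s)²) = √(0.00498 + 0.0368 + 0.00978) = 0.227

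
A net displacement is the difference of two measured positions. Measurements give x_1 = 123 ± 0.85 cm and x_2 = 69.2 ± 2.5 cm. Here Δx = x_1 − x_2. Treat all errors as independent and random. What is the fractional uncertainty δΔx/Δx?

Each term contributes (cᵢ δxᵢ)² to (δΔx)²:
  (δx_1)² = 0.722;  (δx_2)² = 6.25
δΔx = √(6.97) = 2.64 cm
Δx = 53.8 cm, so δΔx/Δx = 2.64/53.8 = 0.0491.

0.0491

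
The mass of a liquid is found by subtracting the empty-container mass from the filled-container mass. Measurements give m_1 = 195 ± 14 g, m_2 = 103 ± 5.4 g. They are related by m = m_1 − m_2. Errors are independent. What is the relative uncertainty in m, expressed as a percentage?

16.3%

Sums and differences: (δm)² = Σ (cᵢ δxᵢ)².
  (δm_1)² = 196;  (δm_2)² = 29.2
δm = √(225) = 15.0 g
m = 92.0 g, so δm/m = 15.0/92.0 = 0.163.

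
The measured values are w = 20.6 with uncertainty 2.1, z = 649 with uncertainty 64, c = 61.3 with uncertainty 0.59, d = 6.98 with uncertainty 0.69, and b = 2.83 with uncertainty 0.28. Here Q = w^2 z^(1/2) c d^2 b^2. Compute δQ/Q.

0.350

Q is a product of powers, so relative uncertainties combine in quadrature:
  (2·δw/w)² = (2×0.102)² = 0.0416;  (½·δz/z)² = (0.5×0.0986)² = 0.00243;  (1·δc/c)² = (1×0.00962)² = 9.26e-05;  (2·δd/d)² = (2×0.0989)² = 0.0391;  (2·δb/b)² = (2×0.0989)² = 0.0392
δQ/Q = √(0.122) = 0.350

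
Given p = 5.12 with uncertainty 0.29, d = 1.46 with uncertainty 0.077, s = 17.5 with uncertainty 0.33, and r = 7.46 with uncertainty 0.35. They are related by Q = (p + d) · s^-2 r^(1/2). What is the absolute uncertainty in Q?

Let u = p + d = 6.58. δu = √(δp² + δd²) = √(0.0841 + 0.00593) = 0.300, so δu/u = 0.0456.
Q is then a monomial in u, s, r:
δQ/Q = √((δu/u)² + (-2·δs/s)² + (½·δr/r)²) = √(0.00208 + 0.00142 + 0.000550) = 0.0637
Q = 0.0587, so δQ = 0.0637 × 0.0587 = 0.00374.

0.00374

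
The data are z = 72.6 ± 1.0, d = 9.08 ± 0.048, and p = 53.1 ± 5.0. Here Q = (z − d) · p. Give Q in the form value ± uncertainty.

3370 ± 322

Let u = z − d = 63.5. δu = √(δz² + δd²) = √(1.00 + 0.00230) = 1.00, so δu/u = 0.0158.
Q is then a monomial in u, p:
δQ/Q = √((δu/u)² + (1·δp/p)²) = √(0.000248 + 0.00887) = 0.0955
Q = 3370, so δQ = 0.0955 × 3370 = 322.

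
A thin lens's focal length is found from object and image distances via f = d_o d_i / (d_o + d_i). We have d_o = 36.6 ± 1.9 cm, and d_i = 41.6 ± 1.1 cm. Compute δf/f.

0.0303

∂f/∂d_o = (d_i/(d_o+d_i))² = 0.283;  ∂f/∂d_i = (d_o/(d_o+d_i))² = 0.219
δf = √((∂f/∂d_o · δd_o)² + (∂f/∂d_i · δd_i)²) = √(0.289 + 0.0581) = 0.589 cm
f = 19.5 cm, so δf/f = 0.589/19.5 = 0.0303.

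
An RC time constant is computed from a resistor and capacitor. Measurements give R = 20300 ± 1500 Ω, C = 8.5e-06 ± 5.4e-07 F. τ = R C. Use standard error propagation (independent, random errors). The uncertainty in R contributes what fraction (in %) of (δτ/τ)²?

57.5%

(δτ/τ)² = (1·δR/R)² + (1·δC/C)²
  R term: (1×0.0739)² = 0.00546
  C term: (1×0.0635)² = 0.00404
Total = 0.00950. Share from R = 0.00546/0.00950 = 0.575.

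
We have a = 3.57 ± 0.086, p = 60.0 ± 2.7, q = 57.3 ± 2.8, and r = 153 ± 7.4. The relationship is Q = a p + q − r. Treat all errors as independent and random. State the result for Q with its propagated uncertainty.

Let w = a·p = 214. δw/w = √((1·δa/a)² + (1·δp/p)²) = √(0.000580 + 0.00203) = 0.0510, so δw = 10.9.
Q = w + q − r: δQ = √(δw² + δq² + δr²) = √(120 + 7.84 + 54.8) = 13.5
Q = 118.

118 ± 13.5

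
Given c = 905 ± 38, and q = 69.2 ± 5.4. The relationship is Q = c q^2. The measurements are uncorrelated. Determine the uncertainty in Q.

7e+05

Relative error in a monomial: (δQ/Q)² = Σ (nᵢ · δxᵢ/xᵢ)².
  (1·δc/c)² = (1×0.0420)² = 0.00176;  (2·δq/q)² = (2×0.0780)² = 0.0244
δQ/Q = √(0.0261) = 0.162
Q = 4.33e+06, so δQ = 0.162 × 4.33e+06 = 7e+05.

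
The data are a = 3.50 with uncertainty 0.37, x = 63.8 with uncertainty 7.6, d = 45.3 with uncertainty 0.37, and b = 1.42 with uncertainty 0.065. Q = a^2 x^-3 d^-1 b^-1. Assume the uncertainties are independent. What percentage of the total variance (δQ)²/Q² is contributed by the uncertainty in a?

(δQ/Q)² = (2·δa/a)² + (-3·δx/x)² + (-1·δd/d)² + (-1·δb/b)²
  a term: (2×0.106)² = 0.0447
  x term: (-3×0.119)² = 0.128
  d term: (-1×0.00817)² = 6.67e-05
  b term: (-1×0.0458)² = 0.00210
Total = 0.175. Share from a = 0.0447/0.175 = 0.256.

25.6%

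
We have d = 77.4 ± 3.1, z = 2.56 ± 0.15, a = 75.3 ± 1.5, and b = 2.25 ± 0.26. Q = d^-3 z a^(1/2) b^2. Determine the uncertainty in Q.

Products/powers → add relative errors in quadrature, weighted by exponent:
  (-3·δd/d)² = (-3×0.0401)² = 0.0144;  (1·δz/z)² = (1×0.0586)² = 0.00343;  (½·δa/a)² = (0.5×0.0199)² = 9.92e-05;  (2·δb/b)² = (2×0.116)² = 0.0534
δQ/Q = √(0.0714) = 0.267
Q = 0.000243, so δQ = 0.267 × 0.000243 = 6.48e-05.

6.48e-05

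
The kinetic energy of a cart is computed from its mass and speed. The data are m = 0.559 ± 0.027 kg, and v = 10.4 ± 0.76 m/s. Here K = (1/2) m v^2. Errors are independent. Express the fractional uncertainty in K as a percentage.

15.4%

K is a product of powers, so relative uncertainties combine in quadrature:
  (1·δm/m)² = (1×0.0483)² = 0.00233;  (2·δv/v)² = (2×0.0731)² = 0.0214
δK/K = √(0.0237) = 0.154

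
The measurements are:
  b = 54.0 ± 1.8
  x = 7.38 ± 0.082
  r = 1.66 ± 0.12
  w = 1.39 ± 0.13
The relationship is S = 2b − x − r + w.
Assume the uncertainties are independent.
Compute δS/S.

Each term contributes (cᵢ δxᵢ)² to (δS)²:
  (2·δb)² = 13.0;  (δx)² = 0.00672;  (δr)² = 0.0144;  (δw)² = 0.0169
δS = √(13.0) = 3.61
S = 100, so δS/S = 3.61/100 = 0.0359.

0.0359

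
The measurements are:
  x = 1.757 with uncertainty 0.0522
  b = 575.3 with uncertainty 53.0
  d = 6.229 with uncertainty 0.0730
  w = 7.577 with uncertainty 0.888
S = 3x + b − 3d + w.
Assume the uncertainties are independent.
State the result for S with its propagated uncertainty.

Absolute uncertainties add in quadrature for a linear combination:
  (3·δx)² = 0.0245;  (δb)² = 2810;  (3·δd)² = 0.0480;  (δw)² = 0.789
δS = √(2810) = 53.0
S = 569.5.

569.5 ± 53.0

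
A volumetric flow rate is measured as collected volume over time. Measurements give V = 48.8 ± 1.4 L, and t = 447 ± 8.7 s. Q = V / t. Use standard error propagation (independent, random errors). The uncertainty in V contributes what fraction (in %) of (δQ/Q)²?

(δQ/Q)² = (1·δV/V)² + (-1·δt/t)²
  V term: (1×0.0287)² = 0.000823
  t term: (-1×0.0195)² = 0.000379
Total = 0.00120. Share from V = 0.000823/0.00120 = 0.685.

68.5%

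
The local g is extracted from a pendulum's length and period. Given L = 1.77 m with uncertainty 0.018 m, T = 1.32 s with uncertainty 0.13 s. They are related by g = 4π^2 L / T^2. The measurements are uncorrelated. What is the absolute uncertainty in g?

7.91 m/s^2

Relative error in a monomial: (δg/g)² = Σ (nᵢ · δxᵢ/xᵢ)².
  (1·δL/L)² = (1×0.0102)² = 0.000103;  (-2·δT/T)² = (-2×0.0985)² = 0.0388
δg/g = √(0.0389) = 0.197
g = 40.1 m/s^2, so δg = 0.197 × 40.1 = 7.91 m/s^2.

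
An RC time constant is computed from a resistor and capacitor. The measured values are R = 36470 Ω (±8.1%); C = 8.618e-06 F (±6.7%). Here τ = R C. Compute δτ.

0.0330 s

τ is a product of powers, so relative uncertainties combine in quadrature:
  (1·δR/R)² = (1×0.0810)² = 0.00656;  (1·δC/C)² = (1×0.0670)² = 0.00449
δτ/τ = √(0.0111) = 0.105
τ = 0.3143 s, so δτ = 0.105 × 0.3143 = 0.0330 s.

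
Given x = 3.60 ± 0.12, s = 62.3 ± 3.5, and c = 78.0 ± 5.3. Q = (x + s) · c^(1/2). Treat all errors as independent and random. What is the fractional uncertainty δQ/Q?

0.0631

Let u = x + s = 65.9. δu = √(δx² + δs²) = √(0.0144 + 12.2) = 3.50, so δu/u = 0.0531.
Q is then a monomial in u, c:
δQ/Q = √((δu/u)² + (½·δc/c)²) = √(0.00282 + 0.00115) = 0.0631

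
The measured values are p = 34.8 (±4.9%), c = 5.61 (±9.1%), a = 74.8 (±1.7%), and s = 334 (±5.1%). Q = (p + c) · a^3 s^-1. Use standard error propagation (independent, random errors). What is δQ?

Let u = p + c = 40.4. δu = √(δp² + δc²) = √(2.91 + 0.261) = 1.78, so δu/u = 0.0440.
Q is then a monomial in u, a, s:
δQ/Q = √((δu/u)² + (3·δa/a)² + (-1·δs/s)²) = √(0.00194 + 0.00260 + 0.00260) = 0.0845
Q = 50600, so δQ = 0.0845 × 50600 = 4280.

4280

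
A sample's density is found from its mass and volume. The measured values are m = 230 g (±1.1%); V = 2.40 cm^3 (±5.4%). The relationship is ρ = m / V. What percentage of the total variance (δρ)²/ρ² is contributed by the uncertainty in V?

96.0%

(δρ/ρ)² = (1·δm/m)² + (-1·δV/V)²
  m term: (1×0.0110)² = 0.000121
  V term: (-1×0.0540)² = 0.00292
Total = 0.00304. Share from V = 0.00292/0.00304 = 0.960.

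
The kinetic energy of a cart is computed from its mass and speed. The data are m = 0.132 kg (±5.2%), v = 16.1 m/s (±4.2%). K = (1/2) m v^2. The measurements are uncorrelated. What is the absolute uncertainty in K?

1.69 J

Each factor contributes (exponent × relative error)² to (δK/K)²:
  (1·δm/m)² = (1×0.0520)² = 0.00270;  (2·δv/v)² = (2×0.0420)² = 0.00706
δK/K = √(0.00976) = 0.0988
K = 17.1 J, so δK = 0.0988 × 17.1 = 1.69 J.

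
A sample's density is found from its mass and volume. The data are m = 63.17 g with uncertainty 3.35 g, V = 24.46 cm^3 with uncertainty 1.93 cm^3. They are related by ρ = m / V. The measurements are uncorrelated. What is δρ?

0.246 g/cm^3

Each factor contributes (exponent × relative error)² to (δρ/ρ)²:
  (1·δm/m)² = (1×0.0530)² = 0.00281;  (-1·δV/V)² = (-1×0.0789)² = 0.00623
δρ/ρ = √(0.00904) = 0.0951
ρ = 2.583 g/cm^3, so δρ = 0.0951 × 2.583 = 0.246 g/cm^3.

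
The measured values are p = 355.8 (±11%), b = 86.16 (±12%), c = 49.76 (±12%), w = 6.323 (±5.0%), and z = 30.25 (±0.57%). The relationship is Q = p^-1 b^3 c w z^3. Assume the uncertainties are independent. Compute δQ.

6.24e+09

Each factor contributes (exponent × relative error)² to (δQ/Q)²:
  (-1·δp/p)² = (-1×0.110)² = 0.0121;  (3·δb/b)² = (3×0.120)² = 0.130;  (1·δc/c)² = (1×0.120)² = 0.0144;  (1·δw/w)² = (1×0.0500)² = 0.00250;  (3·δz/z)² = (3×0.00570)² = 0.000292
δQ/Q = √(0.159) = 0.399
Q = 1.566e+10, so δQ = 0.399 × 1.566e+10 = 6.24e+09.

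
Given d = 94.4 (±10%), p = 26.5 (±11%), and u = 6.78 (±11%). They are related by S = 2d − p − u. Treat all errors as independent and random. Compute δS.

19.1

For a sum/difference, combine absolute errors in quadrature:
  (2·δd)² = 356;  (δp)² = 8.50;  (δu)² = 0.556
δS = √(366) = 19.1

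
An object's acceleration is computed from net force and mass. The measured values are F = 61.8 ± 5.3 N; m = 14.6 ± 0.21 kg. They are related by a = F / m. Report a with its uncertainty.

4.23 ± 0.368 m/s^2

Each factor contributes (exponent × relative error)² to (δa/a)²:
  (1·δF/F)² = (1×0.0858)² = 0.00735;  (-1·δm/m)² = (-1×0.0144)² = 0.000207
δa/a = √(0.00756) = 0.0870
a = 4.23 m/s^2, so δa = 0.0870 × 4.23 = 0.368 m/s^2.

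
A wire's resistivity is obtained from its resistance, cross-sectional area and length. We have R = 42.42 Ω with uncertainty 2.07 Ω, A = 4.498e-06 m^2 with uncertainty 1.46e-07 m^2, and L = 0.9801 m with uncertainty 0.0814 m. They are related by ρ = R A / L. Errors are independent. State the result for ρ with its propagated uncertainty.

For a monomial ρ ∝ R, A, L^-1, fractional errors add in quadrature:
  (1·δR/R)² = (1×0.0488)² = 0.00238;  (1·δA/A)² = (1×0.0325)² = 0.00105;  (-1·δL/L)² = (-1×0.0831)² = 0.00690
δρ/ρ = √(0.0103) = 0.102
ρ = 0.0001947 Ω·m, so δρ = 0.102 × 0.0001947 = 1.98e-05 Ω·m.

(1.947 ± 0.198) × 10^-4 Ω·m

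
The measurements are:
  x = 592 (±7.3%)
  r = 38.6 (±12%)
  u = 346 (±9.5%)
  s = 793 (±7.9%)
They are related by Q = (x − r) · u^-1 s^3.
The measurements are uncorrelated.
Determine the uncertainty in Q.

2.13e+08

Let w = x − r = 553. δw = √(δx² + δr²) = √(1870 + 21.5) = 43.5, so δw/w = 0.0785.
Q is then a monomial in w, u, s:
δQ/Q = √((δw/w)² + (-1·δu/u)² + (3·δs/s)²) = √(0.00617 + 0.00902 + 0.0562) = 0.267
Q = 7.98e+08, so δQ = 0.267 × 7.98e+08 = 2.13e+08.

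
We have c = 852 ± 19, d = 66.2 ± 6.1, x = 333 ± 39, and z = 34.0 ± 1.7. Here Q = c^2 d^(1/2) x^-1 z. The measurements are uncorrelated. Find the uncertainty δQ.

86000

For a monomial Q ∝ c^2, d^(1/2), x^-1, z, fractional errors add in quadrature:
  (2·δc/c)² = (2×0.0223)² = 0.00199;  (½·δd/d)² = (0.5×0.0921)² = 0.00212;  (-1·δx/x)² = (-1×0.117)² = 0.0137;  (1·δz/z)² = (1×0.0500)² = 0.00250
δQ/Q = √(0.0203) = 0.143
Q = 6.03e+05, so δQ = 0.143 × 6.03e+05 = 86000.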